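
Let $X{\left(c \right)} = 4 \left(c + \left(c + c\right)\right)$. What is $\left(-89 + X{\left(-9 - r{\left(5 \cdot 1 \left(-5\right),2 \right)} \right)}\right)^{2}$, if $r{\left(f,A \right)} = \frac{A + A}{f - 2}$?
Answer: $\frac{3087049}{81} \approx 38112.0$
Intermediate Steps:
$r{\left(f,A \right)} = \frac{2 A}{-2 + f}$
$X{\left(c \right)} = 12 c$ ($X{\left(c \right)} = 4 \left(c + 2 c\right) = 4 \cdot 3 c = 12 c$)
$\left(-89 + X{\left(-9 - r{\left(5 \cdot 1 \left(-5\right),2 \right)} \right)}\right)^{2} = \left(-89 + 12 \left(-9 - 2 \cdot 2 \frac{1}{-2 + 5 \cdot 1 \left(-5\right)}\right)\right)^{2} = \left(-89 + 12 \left(-9 - 2 \cdot 2 \frac{1}{-2 + 5 \left(-5\right)}\right)\right)^{2} = \left(-89 + 12 \left(-9 - 2 \cdot 2 \frac{1}{-2 - 25}\right)\right)^{2} = \left(-89 + 12 \left(-9 - 2 \cdot 2 \frac{1}{-27}\right)\right)^{2} = \left(-89 + 12 \left(-9 - 2 \cdot 2 \left(- \frac{1}{27}\right)\right)\right)^{2} = \left(-89 + 12 \left(-9 - - \frac{4}{27}\right)\right)^{2} = \left(-89 + 12 \left(-9 + \frac{4}{27}\right)\right)^{2} = \left(-89 + 12 \left(- \frac{239}{27}\right)\right)^{2} = \left(-89 - \frac{956}{9}\right)^{2} = \left(- \frac{1757}{9}\right)^{2} = \frac{3087049}{81}$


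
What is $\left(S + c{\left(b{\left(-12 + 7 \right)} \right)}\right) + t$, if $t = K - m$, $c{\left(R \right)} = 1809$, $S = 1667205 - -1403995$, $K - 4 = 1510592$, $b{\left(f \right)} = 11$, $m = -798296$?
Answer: $5381901$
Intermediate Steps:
$K = 1510596$ ($K = 4 + 1510592 = 1510596$)
$S = 3071200$ ($S = 1667205 + 1403995 = 3071200$)
$t = 2308892$ ($t = 1510596 - -798296 = 1510596 + 798296 = 2308892$)
$\left(S + c{\left(b{\left(-12 + 7 \right)} \right)}\right) + t = \left(3071200 + 1809\right) + 2308892 = 3073009 + 2308892 = 5381901$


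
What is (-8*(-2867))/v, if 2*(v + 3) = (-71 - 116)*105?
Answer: -45872/19641 ≈ -2.3355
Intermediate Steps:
v = -19641/2 (v = -3 + ((-71 - 116)*105)/2 = -3 + (-187*105)/2 = -3 + (½)*(-19635) = -3 - 19635/2 = -19641/2 ≈ -9820.5)
(-8*(-2867))/v = (-8*(-2867))/(-19641/2) = 22936*(-2/19641) = -45872/19641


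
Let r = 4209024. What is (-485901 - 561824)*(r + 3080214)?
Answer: -7637116883550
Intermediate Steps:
(-485901 - 561824)*(r + 3080214) = (-485901 - 561824)*(4209024 + 3080214) = -1047725*7289238 = -7637116883550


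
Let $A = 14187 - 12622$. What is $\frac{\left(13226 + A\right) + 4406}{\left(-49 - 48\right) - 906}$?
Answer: $- \frac{19197}{1003} \approx -19.14$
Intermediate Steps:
$A = 1565$
$\frac{\left(13226 + A\right) + 4406}{\left(-49 - 48\right) - 906} = \frac{\left(13226 + 1565\right) + 4406}{\left(-49 - 48\right) - 906} = \frac{14791 + 4406}{\left(-49 - 48\right) - 906} = \frac{19197}{-97 - 906} = \frac{19197}{-1003} = 19197 \left(- \frac{1}{1003}\right) = - \frac{19197}{1003}$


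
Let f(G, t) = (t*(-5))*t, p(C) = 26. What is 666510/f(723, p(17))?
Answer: -5127/26 ≈ -197.19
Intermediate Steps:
f(G, t) = -5*t² (f(G, t) = (-5*t)*t = -5*t²)
666510/f(723, p(17)) = 666510/((-5*26²)) = 666510/((-5*676)) = 666510/(-3380) = 666510*(-1/3380) = -5127/26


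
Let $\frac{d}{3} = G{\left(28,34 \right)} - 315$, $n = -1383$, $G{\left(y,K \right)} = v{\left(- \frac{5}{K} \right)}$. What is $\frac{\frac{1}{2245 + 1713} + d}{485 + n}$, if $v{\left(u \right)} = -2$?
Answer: $\frac{3764057}{3554284} \approx 1.059$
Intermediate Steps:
$G{\left(y,K \right)} = -2$
$d = -951$ ($d = 3 \left(-2 - 315\right) = 3 \left(-317\right) = -951$)
$\frac{\frac{1}{2245 + 1713} + d}{485 + n} = \frac{\frac{1}{2245 + 1713} - 951}{485 - 1383} = \frac{\frac{1}{3958} - 951}{-898} = \left(\frac{1}{3958} - 951\right) \left(- \frac{1}{898}\right) = \left(- \frac{3764057}{3958}\right) \left(- \frac{1}{898}\right) = \frac{3764057}{3554284}$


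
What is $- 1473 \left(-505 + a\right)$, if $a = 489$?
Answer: $23568$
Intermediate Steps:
$- 1473 \left(-505 + a\right) = - 1473 \left(-505 + 489\right) = \left(-1473\right) \left(-16\right) = 23568$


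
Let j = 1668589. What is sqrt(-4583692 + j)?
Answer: I*sqrt(2915103) ≈ 1707.4*I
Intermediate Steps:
sqrt(-4583692 + j) = sqrt(-4583692 + 1668589) = sqrt(-2915103) = I*sqrt(2915103)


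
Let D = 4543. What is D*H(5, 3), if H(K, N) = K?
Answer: 22715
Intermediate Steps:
D*H(5, 3) = 4543*5 = 22715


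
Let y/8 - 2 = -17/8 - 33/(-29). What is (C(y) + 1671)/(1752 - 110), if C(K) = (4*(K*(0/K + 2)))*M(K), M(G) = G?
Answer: 1847111/1380922 ≈ 1.3376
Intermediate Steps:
y = 235/29 (y = 16 + 8*(-17/8 - 33/(-29)) = 16 + 8*(-17*⅛ - 33*(-1/29)) = 16 + 8*(-17/8 + 33/29) = 16 + 8*(-229/232) = 16 - 229/29 = 235/29 ≈ 8.1035)
C(K) = 8*K² (C(K) = (4*(K*(0/K + 2)))*K = (4*(K*(0 + 2)))*K = (4*(K*2))*K = (4*(2*K))*K = (8*K)*K = 8*K²)
(C(y) + 1671)/(1752 - 110) = (8*(235/29)² + 1671)/(1752 - 110) = (8*(55225/841) + 1671)/1642 = (441800/841 + 1671)*(1/1642) = (1847111/841)*(1/1642) = 1847111/1380922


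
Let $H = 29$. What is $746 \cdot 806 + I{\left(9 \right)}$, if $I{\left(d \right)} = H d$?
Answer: $601537$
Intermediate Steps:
$I{\left(d \right)} = 29 d$
$746 \cdot 806 + I{\left(9 \right)} = 746 \cdot 806 + 29 \cdot 9 = 601276 + 261 = 601537$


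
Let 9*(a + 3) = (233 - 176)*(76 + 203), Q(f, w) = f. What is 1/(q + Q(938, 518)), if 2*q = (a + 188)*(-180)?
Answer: -1/174742 ≈ -5.7227e-6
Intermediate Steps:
a = 1764 (a = -3 + ((233 - 176)*(76 + 203))/9 = -3 + (57*279)/9 = -3 + (⅑)*15903 = -3 + 1767 = 1764)
q = -175680 (q = ((1764 + 188)*(-180))/2 = (1952*(-180))/2 = (½)*(-351360) = -175680)
1/(q + Q(938, 518)) = 1/(-175680 + 938) = 1/(-174742) = -1/174742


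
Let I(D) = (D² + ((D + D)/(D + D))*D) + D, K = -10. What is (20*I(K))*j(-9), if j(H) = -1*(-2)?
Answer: 3200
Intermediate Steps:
j(H) = 2
I(D) = D² + 2*D (I(D) = (D² + ((2*D)/((2*D)))*D) + D = (D² + ((2*D)*(1/(2*D)))*D) + D = (D² + 1*D) + D = (D² + D) + D = (D + D²) + D = D² + 2*D)
(20*I(K))*j(-9) = (20*(-10*(2 - 10)))*2 = (20*(-10*(-8)))*2 = (20*80)*2 = 1600*2 = 3200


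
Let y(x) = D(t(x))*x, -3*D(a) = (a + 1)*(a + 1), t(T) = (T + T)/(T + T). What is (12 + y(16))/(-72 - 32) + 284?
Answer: 22159/78 ≈ 284.09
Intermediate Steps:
t(T) = 1 (t(T) = (2*T)/((2*T)) = (2*T)*(1/(2*T)) = 1)
D(a) = -(1 + a)²/3 (D(a) = -(a + 1)*(a + 1)/3 = -(1 + a)*(1 + a)/3 = -(1 + a)²/3)
y(x) = -4*x/3 (y(x) = (-(1 + 1)²/3)*x = (-⅓*2²)*x = (-⅓*4)*x = -4*x/3)
(12 + y(16))/(-72 - 32) + 284 = (12 - 4/3*16)/(-72 - 32) + 284 = (12 - 64/3)/(-104) + 284 = -28/3*(-1/104) + 284 = 7/78 + 284 = 22159/78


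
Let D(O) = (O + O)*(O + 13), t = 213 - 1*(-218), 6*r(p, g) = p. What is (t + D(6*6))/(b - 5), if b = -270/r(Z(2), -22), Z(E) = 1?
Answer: -3959/1625 ≈ -2.4363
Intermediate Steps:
r(p, g) = p/6
b = -1620 (b = -270/((⅙)*1) = -270/⅙ = -270*6 = -1620)
t = 431 (t = 213 + 218 = 431)
D(O) = 2*O*(13 + O) (D(O) = (2*O)*(13 + O) = 2*O*(13 + O))
(t + D(6*6))/(b - 5) = (431 + 2*(6*6)*(13 + 6*6))/(-1620 - 5) = (431 + 2*36*(13 + 36))/(-1625) = (431 + 2*36*49)*(-1/1625) = (431 + 3528)*(-1/1625) = 3959*(-1/1625) = -3959/1625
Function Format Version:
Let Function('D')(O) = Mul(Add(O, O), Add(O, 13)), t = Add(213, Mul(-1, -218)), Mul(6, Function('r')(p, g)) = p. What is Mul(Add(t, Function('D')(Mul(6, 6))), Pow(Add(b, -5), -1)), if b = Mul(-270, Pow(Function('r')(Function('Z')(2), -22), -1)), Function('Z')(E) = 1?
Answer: Rational(-3959, 1625) ≈ -2.4363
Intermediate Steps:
Function('r')(p, g) = Mul(Rational(1, 6), p)
b = -1620 (b = Mul(-270, Pow(Mul(Rational(1, 6), 1), -1)) = Mul(-270, Pow(Rational(1, 6), -1)) = Mul(-270, 6) = -1620)
t = 431 (t = Add(213, 218) = 431)
Function('D')(O) = Mul(2, O, Add(13, O)) (Function('D')(O) = Mul(Mul(2, O), Add(13, O)) = Mul(2, O, Add(13, O)))
Mul(Add(t, Function('D')(Mul(6, 6))), Pow(Add(b, -5), -1)) = Mul(Add(431, Mul(2, Mul(6, 6), Add(13, Mul(6, 6)))), Pow(Add(-1620, -5), -1)) = Mul(Add(431, Mul(2, 36, Add(13, 36))), Pow(-1625, -1)) = Mul(Add(431, Mul(2, 36, 49)), Rational(-1, 1625)) = Mul(Add(431, 3528), Rational(-1, 1625)) = Mul(3959, Rational(-1, 1625)) = Rational(-3959, 1625)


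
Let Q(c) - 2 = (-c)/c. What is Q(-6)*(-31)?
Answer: -31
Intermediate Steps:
Q(c) = 1 (Q(c) = 2 + (-c)/c = 2 - 1 = 1)
Q(-6)*(-31) = 1*(-31) = -31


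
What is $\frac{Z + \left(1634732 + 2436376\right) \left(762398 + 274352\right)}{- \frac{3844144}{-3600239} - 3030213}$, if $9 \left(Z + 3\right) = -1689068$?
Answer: $- \frac{136760440185796375295}{98185384590867} \approx -1.3929 \cdot 10^{6}$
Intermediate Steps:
$Z = - \frac{1689095}{9}$ ($Z = -3 + \frac{1}{9} \left(-1689068\right) = -3 - \frac{1689068}{9} = - \frac{1689095}{9} \approx -1.8768 \cdot 10^{5}$)
$\frac{Z + \left(1634732 + 2436376\right) \left(762398 + 274352\right)}{- \frac{3844144}{-3600239} - 3030213} = \frac{- \frac{1689095}{9} + \left(1634732 + 2436376\right) \left(762398 + 274352\right)}{- \frac{3844144}{-3600239} - 3030213} = \frac{- \frac{1689095}{9} + 4071108 \cdot 1036750}{\left(-3844144\right) \left(- \frac{1}{3600239}\right) - 3030213} = \frac{- \frac{1689095}{9} + 4220721219000}{\frac{3844144}{3600239} - 3030213} = \frac{37986489281905}{9 \left(- \frac{10909487176763}{3600239}\right)} = \frac{37986489281905}{9} \left(- \frac{3600239}{10909487176763}\right) = - \frac{136760440185796375295}{98185384590867}$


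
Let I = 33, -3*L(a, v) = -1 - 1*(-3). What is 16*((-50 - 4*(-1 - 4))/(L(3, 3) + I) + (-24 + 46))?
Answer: 32704/97 ≈ 337.15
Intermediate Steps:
L(a, v) = -⅔ (L(a, v) = -(-1 - 1*(-3))/3 = -(-1 + 3)/3 = -⅓*2 = -⅔)
16*((-50 - 4*(-1 - 4))/(L(3, 3) + I) + (-24 + 46)) = 16*((-50 - 4*(-1 - 4))/(-⅔ + 33) + (-24 + 46)) = 16*((-50 - 4*(-5))/(97/3) + 22) = 16*((-50 + 20)*(3/97) + 22) = 16*(-30*3/97 + 22) = 16*(-90/97 + 22) = 16*(2044/97) = 32704/97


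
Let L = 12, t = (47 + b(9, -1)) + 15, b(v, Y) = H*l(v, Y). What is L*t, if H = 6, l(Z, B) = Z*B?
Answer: 96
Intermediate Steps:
l(Z, B) = B*Z
b(v, Y) = 6*Y*v (b(v, Y) = 6*(Y*v) = 6*Y*v)
t = 8 (t = (47 + 6*(-1)*9) + 15 = (47 - 54) + 15 = -7 + 15 = 8)
L*t = 12*8 = 96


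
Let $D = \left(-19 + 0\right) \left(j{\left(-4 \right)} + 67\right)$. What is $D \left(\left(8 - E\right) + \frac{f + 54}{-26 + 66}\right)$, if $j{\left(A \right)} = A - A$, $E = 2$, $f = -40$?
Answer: $- \frac{161671}{20} \approx -8083.5$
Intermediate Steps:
$j{\left(A \right)} = 0$
$D = -1273$ ($D = \left(-19 + 0\right) \left(0 + 67\right) = \left(-19\right) 67 = -1273$)
$D \left(\left(8 - E\right) + \frac{f + 54}{-26 + 66}\right) = - 1273 \left(\left(8 - 2\right) + \frac{-40 + 54}{-26 + 66}\right) = - 1273 \left(\left(8 - 2\right) + \frac{14}{40}\right) = - 1273 \left(6 + 14 \cdot \frac{1}{40}\right) = - 1273 \left(6 + \frac{7}{20}\right) = \left(-1273\right) \frac{127}{20} = - \frac{161671}{20}$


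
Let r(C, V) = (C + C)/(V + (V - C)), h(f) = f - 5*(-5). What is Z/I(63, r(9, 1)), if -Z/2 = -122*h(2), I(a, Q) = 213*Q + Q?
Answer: -1281/107 ≈ -11.972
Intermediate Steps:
h(f) = 25 + f (h(f) = f + 25 = 25 + f)
r(C, V) = 2*C/(-C + 2*V) (r(C, V) = (2*C)/(-C + 2*V) = 2*C/(-C + 2*V))
I(a, Q) = 214*Q
Z = 6588 (Z = -(-244)*(25 + 2) = -(-244)*27 = -2*(-3294) = 6588)
Z/I(63, r(9, 1)) = 6588/((214*(-2*9/(9 - 2*1)))) = 6588/((214*(-2*9/(9 - 2)))) = 6588/((214*(-2*9/7))) = 6588/((214*(-2*9*⅐))) = 6588/((214*(-18/7))) = 6588/(-3852/7) = 6588*(-7/3852) = -1281/107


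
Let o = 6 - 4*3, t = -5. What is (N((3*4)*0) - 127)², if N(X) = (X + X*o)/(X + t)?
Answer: 16129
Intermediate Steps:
o = -6 (o = 6 - 12 = -6)
N(X) = -5*X/(-5 + X) (N(X) = (X + X*(-6))/(X - 5) = (X - 6*X)/(-5 + X) = (-5*X)/(-5 + X) = -5*X/(-5 + X))
(N((3*4)*0) - 127)² = (-5*(3*4)*0/(-5 + (3*4)*0) - 127)² = (-5*12*0/(-5 + 12*0) - 127)² = (-5*0/(-5 + 0) - 127)² = (-5*0/(-5) - 127)² = (-5*0*(-⅕) - 127)² = (0 - 127)² = (-127)² = 16129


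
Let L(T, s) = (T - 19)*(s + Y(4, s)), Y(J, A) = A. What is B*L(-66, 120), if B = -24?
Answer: 489600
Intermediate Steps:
L(T, s) = 2*s*(-19 + T) (L(T, s) = (T - 19)*(s + s) = (-19 + T)*(2*s) = 2*s*(-19 + T))
B*L(-66, 120) = -48*120*(-19 - 66) = -48*120*(-85) = -24*(-20400) = 489600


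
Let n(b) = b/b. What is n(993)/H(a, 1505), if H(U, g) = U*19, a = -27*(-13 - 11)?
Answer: 1/12312 ≈ 8.1222e-5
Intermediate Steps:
a = 648 (a = -27*(-24) = 648)
H(U, g) = 19*U
n(b) = 1
n(993)/H(a, 1505) = 1/(19*648) = 1/12312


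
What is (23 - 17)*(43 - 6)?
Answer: 222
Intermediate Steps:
(23 - 17)*(43 - 6) = 6*37 = 222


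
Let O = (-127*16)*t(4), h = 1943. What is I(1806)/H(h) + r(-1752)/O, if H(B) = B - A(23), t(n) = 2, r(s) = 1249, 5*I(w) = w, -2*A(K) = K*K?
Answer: -12892507/89712800 ≈ -0.14371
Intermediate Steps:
A(K) = -K**2/2 (A(K) = -K*K/2 = -K**2/2)
I(w) = w/5
O = -4064 (O = -127*16*2 = -2032*2 = -4064)
H(B) = 529/2 + B (H(B) = B - (-1)*23**2/2 = B - (-1)*529/2 = B - 1*(-529/2) = B + 529/2 = 529/2 + B)
I(1806)/H(h) + r(-1752)/O = ((1/5)*1806)/(529/2 + 1943) + 1249/(-4064) = 1806/(5*(4415/2)) + 1249*(-1/4064) = (1806/5)*(2/4415) - 1249/4064 = 3612/22075 - 1249/4064 = -12892507/89712800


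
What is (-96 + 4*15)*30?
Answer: -1080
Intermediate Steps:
(-96 + 4*15)*30 = (-96 + 60)*30 = -36*30 = -1080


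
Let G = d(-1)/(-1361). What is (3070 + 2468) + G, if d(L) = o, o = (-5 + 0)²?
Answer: 7537193/1361 ≈ 5538.0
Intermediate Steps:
o = 25 (o = (-5)² = 25)
d(L) = 25
G = -25/1361 (G = 25/(-1361) = 25*(-1/1361) = -25/1361 ≈ -0.018369)
(3070 + 2468) + G = (3070 + 2468) - 25/1361 = 5538 - 25/1361 = 7537193/1361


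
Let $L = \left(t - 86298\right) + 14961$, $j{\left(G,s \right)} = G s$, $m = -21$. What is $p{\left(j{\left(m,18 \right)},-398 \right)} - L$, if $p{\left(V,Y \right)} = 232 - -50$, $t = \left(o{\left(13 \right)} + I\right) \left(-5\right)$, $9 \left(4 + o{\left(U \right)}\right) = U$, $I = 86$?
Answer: $\frac{648326}{9} \approx 72036.0$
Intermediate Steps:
$o{\left(U \right)} = -4 + \frac{U}{9}$
$t = - \frac{3755}{9}$ ($t = \left(\left(-4 + \frac{1}{9} \cdot 13\right) + 86\right) \left(-5\right) = \left(\left(-4 + \frac{13}{9}\right) + 86\right) \left(-5\right) = \left(- \frac{23}{9} + 86\right) \left(-5\right) = \frac{751}{9} \left(-5\right) = - \frac{3755}{9} \approx -417.22$)
$p{\left(V,Y \right)} = 282$ ($p{\left(V,Y \right)} = 232 + 50 = 282$)
$L = - \frac{645788}{9}$ ($L = \left(- \frac{3755}{9} - 86298\right) + 14961 = - \frac{780437}{9} + 14961 = - \frac{645788}{9} \approx -71754.0$)
$p{\left(j{\left(m,18 \right)},-398 \right)} - L = 282 - - \frac{645788}{9} = 282 + \frac{645788}{9} = \frac{648326}{9}$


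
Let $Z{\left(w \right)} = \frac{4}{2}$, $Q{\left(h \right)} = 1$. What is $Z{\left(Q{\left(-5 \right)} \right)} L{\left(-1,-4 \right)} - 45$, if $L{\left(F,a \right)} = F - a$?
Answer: $-39$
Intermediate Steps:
$Z{\left(w \right)} = 2$ ($Z{\left(w \right)} = 4 \cdot \frac{1}{2} = 2$)
$Z{\left(Q{\left(-5 \right)} \right)} L{\left(-1,-4 \right)} - 45 = 2 \left(-1 - -4\right) - 45 = 2 \left(-1 + 4\right) - 45 = 2 \cdot 3 - 45 = 6 - 45 = -39$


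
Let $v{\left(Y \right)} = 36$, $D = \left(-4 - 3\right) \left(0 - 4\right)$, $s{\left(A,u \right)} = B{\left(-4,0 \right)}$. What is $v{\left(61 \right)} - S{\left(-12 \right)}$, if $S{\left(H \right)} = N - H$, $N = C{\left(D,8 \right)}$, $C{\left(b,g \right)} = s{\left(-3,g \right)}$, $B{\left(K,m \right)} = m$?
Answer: $24$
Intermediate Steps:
$s{\left(A,u \right)} = 0$
$D = 28$ ($D = \left(-7\right) \left(-4\right) = 28$)
$C{\left(b,g \right)} = 0$
$N = 0$
$S{\left(H \right)} = - H$ ($S{\left(H \right)} = 0 - H = - H$)
$v{\left(61 \right)} - S{\left(-12 \right)} = 36 - \left(-1\right) \left(-12\right) = 36 - 12 = 24$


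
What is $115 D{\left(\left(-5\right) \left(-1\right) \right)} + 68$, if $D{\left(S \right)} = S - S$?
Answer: $68$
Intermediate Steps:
$D{\left(S \right)} = 0$
$115 D{\left(\left(-5\right) \left(-1\right) \right)} + 68 = 115 \cdot 0 + 68 = 0 + 68 = 68$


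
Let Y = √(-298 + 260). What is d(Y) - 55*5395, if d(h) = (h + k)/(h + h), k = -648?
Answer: -593449/2 + 162*I*√38/19 ≈ -2.9672e+5 + 52.56*I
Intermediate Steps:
Y = I*√38 (Y = √(-38) = I*√38 ≈ 6.1644*I)
d(h) = (-648 + h)/(2*h) (d(h) = (h - 648)/(h + h) = (-648 + h)/((2*h)) = (-648 + h)*(1/(2*h)) = (-648 + h)/(2*h))
d(Y) - 55*5395 = (-648 + I*√38)/(2*((I*√38))) - 55*5395 = (-I*√38/38)*(-648 + I*√38)/2 - 1*296725 = -I*√38*(-648 + I*√38)/76 - 296725 = -296725 - I*√38*(-648 + I*√38)/76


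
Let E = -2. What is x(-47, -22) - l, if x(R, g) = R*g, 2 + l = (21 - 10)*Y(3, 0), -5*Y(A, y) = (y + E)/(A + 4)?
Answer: 36238/35 ≈ 1035.4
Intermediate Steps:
Y(A, y) = -(-2 + y)/(5*(4 + A)) (Y(A, y) = -(y - 2)/(5*(A + 4)) = -(-2 + y)/(5*(4 + A)))
l = -48/35 (l = -2 + (21 - 10)*((2 - 1*0)/(5*(4 + 3))) = -2 + 11*((⅕)*(2 + 0)/7) = -2 + 11*((⅕)*(⅐)*2) = -2 + 11*(2/35) = -2 + 22/35 = -48/35 ≈ -1.3714)
x(-47, -22) - l = -47*(-22) - 1*(-48/35) = 1034 + 48/35 = 36238/35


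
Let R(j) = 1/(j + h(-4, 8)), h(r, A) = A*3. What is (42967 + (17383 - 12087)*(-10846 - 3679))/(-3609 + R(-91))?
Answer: 5151056011/241804 ≈ 21303.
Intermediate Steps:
h(r, A) = 3*A
R(j) = 1/(24 + j) (R(j) = 1/(j + 3*8) = 1/(j + 24) = 1/(24 + j))
(42967 + (17383 - 12087)*(-10846 - 3679))/(-3609 + R(-91)) = (42967 + (17383 - 12087)*(-10846 - 3679))/(-3609 + 1/(24 - 91)) = (42967 + 5296*(-14525))/(-3609 + 1/(-67)) = (42967 - 76924400)/(-3609 - 1/67) = -76881433/(-241804/67) = -76881433*(-67/241804) = 5151056011/241804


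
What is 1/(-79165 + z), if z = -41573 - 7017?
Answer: -1/127755 ≈ -7.8275e-6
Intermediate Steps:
z = -48590
1/(-79165 + z) = 1/(-79165 - 48590) = 1/(-127755) = -1/127755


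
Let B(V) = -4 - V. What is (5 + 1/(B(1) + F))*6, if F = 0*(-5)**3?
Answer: 144/5 ≈ 28.800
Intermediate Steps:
F = 0 (F = 0*(-125) = 0)
(5 + 1/(B(1) + F))*6 = (5 + 1/((-4 - 1*1) + 0))*6 = (5 + 1/((-4 - 1) + 0))*6 = (5 + 1/(-5 + 0))*6 = (5 + 1/(-5))*6 = (5 - 1/5)*6 = (24/5)*6 = 144/5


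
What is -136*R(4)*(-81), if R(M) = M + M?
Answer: 88128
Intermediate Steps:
R(M) = 2*M
-136*R(4)*(-81) = -272*4*(-81) = -136*8*(-81) = -1088*(-81) = 88128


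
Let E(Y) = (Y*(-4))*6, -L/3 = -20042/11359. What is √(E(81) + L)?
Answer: I*√250145285430/11359 ≈ 44.031*I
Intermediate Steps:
L = 60126/11359 (L = -(-60126)/11359 = -3*(-20042/11359) = 60126/11359 ≈ 5.2932)
E(Y) = -24*Y (E(Y) = -4*Y*6 = -24*Y)
√(E(81) + L) = √(-24*81 + 60126/11359) = √(-1944 + 60126/11359) = √(-22021770/11359) = I*√250145285430/11359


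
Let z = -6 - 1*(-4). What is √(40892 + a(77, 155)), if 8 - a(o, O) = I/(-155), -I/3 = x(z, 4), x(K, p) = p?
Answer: 4*√61413790/155 ≈ 202.24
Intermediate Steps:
z = -2 (z = -6 + 4 = -2)
I = -12 (I = -3*4 = -12)
a(o, O) = 1228/155 (a(o, O) = 8 - (-12)/(-155) = 8 - (-12)*(-1)/155 = 8 - 1*12/155 = 8 - 12/155 = 1228/155)
√(40892 + a(77, 155)) = √(40892 + 1228/155) = √(6339488/155) = 4*√61413790/155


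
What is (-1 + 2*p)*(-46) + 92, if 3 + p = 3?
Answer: 138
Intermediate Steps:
p = 0 (p = -3 + 3 = 0)
(-1 + 2*p)*(-46) + 92 = (-1 + 2*0)*(-46) + 92 = (-1 + 0)*(-46) + 92 = -1*(-46) + 92 = 46 + 92 = 138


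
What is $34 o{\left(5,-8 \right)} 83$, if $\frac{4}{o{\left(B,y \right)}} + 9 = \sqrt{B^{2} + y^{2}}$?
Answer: $12699 + 1411 \sqrt{89} \approx 26010.0$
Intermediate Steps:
$o{\left(B,y \right)} = \frac{4}{-9 + \sqrt{B^{2} + y^{2}}}$
$34 o{\left(5,-8 \right)} 83 = 34 \frac{4}{-9 + \sqrt{5^{2} + \left(-8\right)^{2}}} \cdot 83 = 34 \frac{4}{-9 + \sqrt{25 + 64}} \cdot 83 = 34 \frac{4}{-9 + \sqrt{89}} \cdot 83 = \frac{136}{-9 + \sqrt{89}} \cdot 83 = \frac{11288}{-9 + \sqrt{89}}$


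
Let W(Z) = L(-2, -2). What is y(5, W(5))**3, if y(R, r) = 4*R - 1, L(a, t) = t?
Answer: 6859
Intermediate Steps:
W(Z) = -2
y(R, r) = -1 + 4*R
y(5, W(5))**3 = (-1 + 4*5)**3 = (-1 + 20)**3 = 19**3 = 6859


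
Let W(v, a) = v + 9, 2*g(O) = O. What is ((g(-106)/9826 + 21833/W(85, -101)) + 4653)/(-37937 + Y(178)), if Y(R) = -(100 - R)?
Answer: -1128060402/8742059549 ≈ -0.12904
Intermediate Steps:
g(O) = O/2
Y(R) = -100 + R
W(v, a) = 9 + v
((g(-106)/9826 + 21833/W(85, -101)) + 4653)/(-37937 + Y(178)) = ((((1/2)*(-106))/9826 + 21833/(9 + 85)) + 4653)/(-37937 + (-100 + 178)) = ((-53*1/9826 + 21833/94) + 4653)/(-37937 + 78) = ((-53/9826 + 21833*(1/94)) + 4653)/(-37859) = ((-53/9826 + 21833/94) + 4653)*(-1/37859) = (53631519/230911 + 4653)*(-1/37859) = (1128060402/230911)*(-1/37859) = -1128060402/8742059549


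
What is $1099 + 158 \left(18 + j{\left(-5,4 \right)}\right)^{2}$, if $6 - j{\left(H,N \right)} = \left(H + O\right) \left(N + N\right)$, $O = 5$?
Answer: $92107$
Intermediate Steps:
$j{\left(H,N \right)} = 6 - 2 N \left(5 + H\right)$ ($j{\left(H,N \right)} = 6 - \left(H + 5\right) \left(N + N\right) = 6 - \left(5 + H\right) 2 N = 6 - 2 N \left(5 + H\right)$)
$1099 + 158 \left(18 + j{\left(-5,4 \right)}\right)^{2} = 1099 + 158 \left(18 - \left(34 - 40\right)\right)^{2} = 1099 + 158 \left(18 + \left(6 - 40 + 40\right)\right)^{2} = 1099 + 158 \left(18 + 6\right)^{2} = 1099 + 158 \cdot 24^{2} = 1099 + 158 \cdot 576 = 1099 + 91008 = 92107$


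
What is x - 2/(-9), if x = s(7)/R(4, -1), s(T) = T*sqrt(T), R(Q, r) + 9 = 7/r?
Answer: 2/9 - 7*sqrt(7)/16 ≈ -0.93529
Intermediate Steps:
R(Q, r) = -9 + 7/r
s(T) = T**(3/2)
x = -7*sqrt(7)/16 (x = 7**(3/2)/(-9 + 7/(-1)) = (7*sqrt(7))/(-9 + 7*(-1)) = (7*sqrt(7))/(-9 - 7) = (7*sqrt(7))/(-16) = (7*sqrt(7))*(-1/16) = -7*sqrt(7)/16 ≈ -1.1575)
x - 2/(-9) = -7*sqrt(7)/16 - 2/(-9) = -7*sqrt(7)/16 - 2*(-1/9) = -7*sqrt(7)/16 + 2/9 = 2/9 - 7*sqrt(7)/16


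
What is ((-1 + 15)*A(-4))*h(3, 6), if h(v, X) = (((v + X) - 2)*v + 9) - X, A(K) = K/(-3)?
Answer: 448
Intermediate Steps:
A(K) = -K/3 (A(K) = K*(-1/3) = -K/3)
h(v, X) = 9 - X + v*(-2 + X + v) (h(v, X) = (((X + v) - 2)*v + 9) - X = ((-2 + X + v)*v + 9) - X = (v*(-2 + X + v) + 9) - X = (9 + v*(-2 + X + v)) - X = 9 - X + v*(-2 + X + v))
((-1 + 15)*A(-4))*h(3, 6) = ((-1 + 15)*(-1/3*(-4)))*(9 + 3**2 - 1*6 - 2*3 + 6*3) = (14*(4/3))*(9 + 9 - 6 - 6 + 18) = (56/3)*24 = 448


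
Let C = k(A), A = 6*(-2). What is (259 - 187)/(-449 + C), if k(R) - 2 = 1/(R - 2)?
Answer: -1008/6259 ≈ -0.16105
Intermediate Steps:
A = -12
k(R) = 2 + 1/(-2 + R) (k(R) = 2 + 1/(R - 2) = 2 + 1/(-2 + R))
C = 27/14 (C = (-3 + 2*(-12))/(-2 - 12) = (-3 - 24)/(-14) = -1/14*(-27) = 27/14 ≈ 1.9286)
(259 - 187)/(-449 + C) = (259 - 187)/(-449 + 27/14) = 72/(-6259/14) = 72*(-14/6259) = -1008/6259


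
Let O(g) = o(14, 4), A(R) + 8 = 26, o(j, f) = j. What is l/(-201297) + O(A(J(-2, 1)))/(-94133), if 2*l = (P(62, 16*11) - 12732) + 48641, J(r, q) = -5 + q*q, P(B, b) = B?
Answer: -3391694459/37897381002 ≈ -0.089497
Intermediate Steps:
J(r, q) = -5 + q²
A(R) = 18 (A(R) = -8 + 26 = 18)
O(g) = 14
l = 35971/2 (l = ((62 - 12732) + 48641)/2 = (-12670 + 48641)/2 = (½)*35971 = 35971/2 ≈ 17986.)
l/(-201297) + O(A(J(-2, 1)))/(-94133) = (35971/2)/(-201297) + 14/(-94133) = (35971/2)*(-1/201297) + 14*(-1/94133) = -35971/402594 - 14/94133 = -3391694459/37897381002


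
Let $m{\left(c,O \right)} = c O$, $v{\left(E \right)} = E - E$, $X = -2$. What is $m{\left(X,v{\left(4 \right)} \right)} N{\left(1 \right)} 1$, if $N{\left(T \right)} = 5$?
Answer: $0$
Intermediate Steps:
$v{\left(E \right)} = 0$
$m{\left(c,O \right)} = O c$
$m{\left(X,v{\left(4 \right)} \right)} N{\left(1 \right)} 1 = 0 \left(-2\right) 5 \cdot 1 = 0 \cdot 5 \cdot 1 = 0 \cdot 1 = 0$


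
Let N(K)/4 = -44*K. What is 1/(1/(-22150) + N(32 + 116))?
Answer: -22150/576963201 ≈ -3.8391e-5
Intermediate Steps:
N(K) = -176*K (N(K) = 4*(-44*K) = -176*K)
1/(1/(-22150) + N(32 + 116)) = 1/(1/(-22150) - 176*(32 + 116)) = 1/(-1/22150 - 176*148) = 1/(-1/22150 - 26048) = 1/(-576963201/22150) = -22150/576963201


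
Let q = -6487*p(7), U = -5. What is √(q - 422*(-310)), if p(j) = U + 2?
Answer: √150281 ≈ 387.66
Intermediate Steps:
p(j) = -3 (p(j) = -5 + 2 = -3)
q = 19461 (q = -6487*(-3) = 19461)
√(q - 422*(-310)) = √(19461 - 422*(-310)) = √(19461 + 130820) = √150281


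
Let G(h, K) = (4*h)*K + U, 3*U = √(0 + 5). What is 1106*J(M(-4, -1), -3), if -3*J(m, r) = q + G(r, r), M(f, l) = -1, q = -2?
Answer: -37604/3 - 1106*√5/9 ≈ -12809.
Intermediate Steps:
U = √5/3 (U = √(0 + 5)/3 = √5/3 ≈ 0.74536)
G(h, K) = √5/3 + 4*K*h (G(h, K) = (4*h)*K + √5/3 = 4*K*h + √5/3 = √5/3 + 4*K*h)
J(m, r) = ⅔ - 4*r²/3 - √5/9 (J(m, r) = -(-2 + (√5/3 + 4*r*r))/3 = -(-2 + (√5/3 + 4*r²))/3 = -(-2 + (4*r² + √5/3))/3 = -(-2 + 4*r² + √5/3)/3 = ⅔ - 4*r²/3 - √5/9)
1106*J(M(-4, -1), -3) = 1106*(⅔ - 4/3*(-3)² - √5/9) = 1106*(⅔ - 4/3*9 - √5/9) = 1106*(⅔ - 12 - √5/9) = 1106*(-34/3 - √5/9) = -37604/3 - 1106*√5/9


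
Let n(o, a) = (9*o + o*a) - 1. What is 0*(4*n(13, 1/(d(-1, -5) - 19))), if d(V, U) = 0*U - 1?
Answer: 0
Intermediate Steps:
d(V, U) = -1 (d(V, U) = 0 - 1 = -1)
n(o, a) = -1 + 9*o + a*o (n(o, a) = (9*o + a*o) - 1 = -1 + 9*o + a*o)
0*(4*n(13, 1/(d(-1, -5) - 19))) = 0*(4*(-1 + 9*13 + 13/(-1 - 19))) = 0*(4*(-1 + 117 + 13/(-20))) = 0*(4*(-1 + 117 - 1/20*13)) = 0*(4*(-1 + 117 - 13/20)) = 0*(4*(2307/20)) = 0*(2307/5) = 0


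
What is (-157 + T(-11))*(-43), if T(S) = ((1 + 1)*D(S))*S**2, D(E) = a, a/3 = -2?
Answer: 69187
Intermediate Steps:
a = -6 (a = 3*(-2) = -6)
D(E) = -6
T(S) = -12*S**2 (T(S) = ((1 + 1)*(-6))*S**2 = (2*(-6))*S**2 = -12*S**2)
(-157 + T(-11))*(-43) = (-157 - 12*(-11)**2)*(-43) = (-157 - 12*121)*(-43) = (-157 - 1452)*(-43) = -1609*(-43) = 69187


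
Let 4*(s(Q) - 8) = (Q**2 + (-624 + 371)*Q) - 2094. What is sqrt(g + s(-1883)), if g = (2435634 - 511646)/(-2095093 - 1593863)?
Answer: sqrt(379903325245972446)/614826 ≈ 1002.5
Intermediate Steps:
g = -480997/922239 (g = 1923988/(-3688956) = 1923988*(-1/3688956) = -480997/922239 ≈ -0.52155)
s(Q) = -1031/2 - 253*Q/4 + Q**2/4 (s(Q) = 8 + ((Q**2 + (-624 + 371)*Q) - 2094)/4 = 8 + ((Q**2 - 253*Q) - 2094)/4 = 8 + (-2094 + Q**2 - 253*Q)/4 = 8 + (-1047/2 - 253*Q/4 + Q**2/4) = -1031/2 - 253*Q/4 + Q**2/4)
sqrt(g + s(-1883)) = sqrt(-480997/922239 + (-1031/2 - 253/4*(-1883) + (1/4)*(-1883)**2)) = sqrt(-480997/922239 + (-1031/2 + 476399/4 + (1/4)*3545689)) = sqrt(-480997/922239 + (-1031/2 + 476399/4 + 3545689/4)) = sqrt(-480997/922239 + 2010013/2) = sqrt(1853711417113/1844478) = sqrt(379903325245972446)/614826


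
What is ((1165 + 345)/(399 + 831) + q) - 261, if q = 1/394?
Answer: -12588965/48462 ≈ -259.77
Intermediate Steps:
q = 1/394 ≈ 0.0025381
((1165 + 345)/(399 + 831) + q) - 261 = ((1165 + 345)/(399 + 831) + 1/394) - 261 = (1510/1230 + 1/394) - 261 = (1510*(1/1230) + 1/394) - 261 = (151/123 + 1/394) - 261 = 59617/48462 - 261 = -12588965/48462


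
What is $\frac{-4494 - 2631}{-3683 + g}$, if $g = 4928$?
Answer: $- \frac{475}{83} \approx -5.7229$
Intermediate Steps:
$\frac{-4494 - 2631}{-3683 + g} = \frac{-4494 - 2631}{-3683 + 4928} = \frac{-4494 - 2631}{1245} = \left(-4494 - 2631\right) \frac{1}{1245} = \left(-7125\right) \frac{1}{1245} = - \frac{475}{83}$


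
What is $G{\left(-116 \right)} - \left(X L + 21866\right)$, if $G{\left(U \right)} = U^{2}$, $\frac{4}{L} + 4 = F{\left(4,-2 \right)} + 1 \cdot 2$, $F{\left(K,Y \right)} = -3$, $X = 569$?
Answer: $- \frac{39774}{5} \approx -7954.8$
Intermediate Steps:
$L = - \frac{4}{5}$ ($L = \frac{4}{-4 + \left(-3 + 1 \cdot 2\right)} = \frac{4}{-4 + \left(-3 + 2\right)} = \frac{4}{-4 - 1} = \frac{4}{-5} = 4 \left(- \frac{1}{5}\right) = - \frac{4}{5} \approx -0.8$)
$G{\left(-116 \right)} - \left(X L + 21866\right) = \left(-116\right)^{2} - \left(569 \left(- \frac{4}{5}\right) + 21866\right) = 13456 - \left(- \frac{2276}{5} + 21866\right) = 13456 - \frac{107054}{5} = - \frac{39774}{5}$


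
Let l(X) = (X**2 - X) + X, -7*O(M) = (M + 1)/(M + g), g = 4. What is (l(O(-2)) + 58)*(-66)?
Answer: -375177/98 ≈ -3828.3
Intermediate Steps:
O(M) = -(1 + M)/(7*(4 + M)) (O(M) = -(M + 1)/(7*(M + 4)) = -(1 + M)/(7*(4 + M)))
l(X) = X**2
(l(O(-2)) + 58)*(-66) = (((-1 - 1*(-2))/(7*(4 - 2)))**2 + 58)*(-66) = (((1/7)*(-1 + 2)/2)**2 + 58)*(-66) = (((1/7)*(1/2)*1)**2 + 58)*(-66) = ((1/14)**2 + 58)*(-66) = (1/196 + 58)*(-66) = (11369/196)*(-66) = -375177/98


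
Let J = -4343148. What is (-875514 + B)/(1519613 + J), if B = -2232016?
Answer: 621506/564707 ≈ 1.1006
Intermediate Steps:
(-875514 + B)/(1519613 + J) = (-875514 - 2232016)/(1519613 - 4343148) = -3107530/(-2823535) = -3107530*(-1/2823535) = 621506/564707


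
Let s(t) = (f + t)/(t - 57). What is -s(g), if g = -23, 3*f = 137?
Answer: 17/60 ≈ 0.28333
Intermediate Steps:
f = 137/3 (f = (⅓)*137 = 137/3 ≈ 45.667)
s(t) = (137/3 + t)/(-57 + t) (s(t) = (137/3 + t)/(t - 57) = (137/3 + t)/(-57 + t))
-s(g) = -(137/3 - 23)/(-57 - 23) = -68/((-80)*3) = -(-1)*68/(80*3) = -1*(-17/60) = 17/60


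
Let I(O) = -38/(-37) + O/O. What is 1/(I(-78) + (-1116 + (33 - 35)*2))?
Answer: -37/41365 ≈ -0.00089448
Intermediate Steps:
I(O) = 75/37 (I(O) = -38*(-1/37) + 1 = 38/37 + 1 = 75/37)
1/(I(-78) + (-1116 + (33 - 35)*2)) = 1/(75/37 + (-1116 + (33 - 35)*2)) = 1/(75/37 + (-1116 - 2*2)) = 1/(75/37 + (-1116 - 4)) = 1/(75/37 - 1120) = 1/(-41365/37) = -37/41365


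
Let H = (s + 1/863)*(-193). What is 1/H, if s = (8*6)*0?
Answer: -863/193 ≈ -4.4715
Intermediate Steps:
s = 0 (s = 48*0 = 0)
H = -193/863 (H = (0 + 1/863)*(-193) = (1/863)*(-193) = -193/863 ≈ -0.22364)
1/H = 1/(-193/863) = -863/193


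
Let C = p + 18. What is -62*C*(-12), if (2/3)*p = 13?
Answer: 27900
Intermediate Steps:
p = 39/2 (p = (3/2)*13 = 39/2 ≈ 19.500)
C = 75/2 (C = 39/2 + 18 = 75/2 ≈ 37.500)
-62*C*(-12) = -62*75/2*(-12) = -2325*(-12) = 27900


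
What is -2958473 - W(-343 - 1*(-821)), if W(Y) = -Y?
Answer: -2957995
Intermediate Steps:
-2958473 - W(-343 - 1*(-821)) = -2958473 - (-1)*(-343 - 1*(-821)) = -2958473 - (-1)*(-343 + 821) = -2958473 - (-1)*478 = -2958473 - 1*(-478) = -2958473 + 478 = -2957995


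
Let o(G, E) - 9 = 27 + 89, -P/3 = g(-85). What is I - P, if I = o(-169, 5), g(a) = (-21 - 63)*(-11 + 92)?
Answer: -20287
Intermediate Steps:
g(a) = -6804 (g(a) = -84*81 = -6804)
P = 20412 (P = -3*(-6804) = 20412)
o(G, E) = 125 (o(G, E) = 9 + (27 + 89) = 9 + 116 = 125)
I = 125
I - P = 125 - 1*20412 = 125 - 20412 = -20287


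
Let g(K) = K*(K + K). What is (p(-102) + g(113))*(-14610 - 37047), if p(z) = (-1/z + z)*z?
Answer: -1856604237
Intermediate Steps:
p(z) = z*(z - 1/z) (p(z) = (z - 1/z)*z = z*(z - 1/z))
g(K) = 2*K² (g(K) = K*(2*K) = 2*K²)
(p(-102) + g(113))*(-14610 - 37047) = ((-1 + (-102)²) + 2*113²)*(-14610 - 37047) = ((-1 + 10404) + 2*12769)*(-51657) = (10403 + 25538)*(-51657) = 35941*(-51657) = -1856604237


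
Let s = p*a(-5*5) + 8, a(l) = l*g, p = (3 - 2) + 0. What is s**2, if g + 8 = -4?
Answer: 94864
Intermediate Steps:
g = -12 (g = -8 - 4 = -12)
p = 1 (p = 1 + 0 = 1)
a(l) = -12*l (a(l) = l*(-12) = -12*l)
s = 308 (s = 1*(-(-60)*5) + 8 = 1*(-12*(-25)) + 8 = 1*300 + 8 = 300 + 8 = 308)
s**2 = 308**2 = 94864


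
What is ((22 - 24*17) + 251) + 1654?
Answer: 1519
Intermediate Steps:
((22 - 24*17) + 251) + 1654 = ((22 - 408) + 251) + 1654 = (-386 + 251) + 1654 = -135 + 1654 = 1519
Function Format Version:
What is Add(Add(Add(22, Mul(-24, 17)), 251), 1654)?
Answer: 1519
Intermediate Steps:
Add(Add(Add(22, Mul(-24, 17)), 251), 1654) = Add(Add(Add(22, -408), 251), 1654) = Add(Add(-386, 251), 1654) = Add(-135, 1654) = 1519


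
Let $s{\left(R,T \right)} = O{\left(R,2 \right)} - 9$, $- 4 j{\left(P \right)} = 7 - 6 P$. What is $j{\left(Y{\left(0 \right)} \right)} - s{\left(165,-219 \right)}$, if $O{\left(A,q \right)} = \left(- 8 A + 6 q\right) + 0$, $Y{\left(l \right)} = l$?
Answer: $\frac{5261}{4} \approx 1315.3$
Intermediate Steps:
$j{\left(P \right)} = - \frac{7}{4} + \frac{3 P}{2}$ ($j{\left(P \right)} = - \frac{7 - 6 P}{4} = - \frac{7}{4} + \frac{3 P}{2}$)
$O{\left(A,q \right)} = - 8 A + 6 q$
$s{\left(R,T \right)} = 3 - 8 R$ ($s{\left(R,T \right)} = \left(- 8 R + 6 \cdot 2\right) - 9 = \left(- 8 R + 12\right) - 9 = \left(12 - 8 R\right) - 9 = 3 - 8 R$)
$j{\left(Y{\left(0 \right)} \right)} - s{\left(165,-219 \right)} = \left(- \frac{7}{4} + \frac{3}{2} \cdot 0\right) - \left(3 - 1320\right) = \left(- \frac{7}{4} + 0\right) - \left(3 - 1320\right) = - \frac{7}{4} - -1317 = - \frac{7}{4} + 1317 = \frac{5261}{4}$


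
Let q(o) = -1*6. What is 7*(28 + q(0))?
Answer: 154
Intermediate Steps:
q(o) = -6
7*(28 + q(0)) = 7*(28 - 6) = 7*22 = 154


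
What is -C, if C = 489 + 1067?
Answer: -1556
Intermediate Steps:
C = 1556
-C = -1*1556 = -1556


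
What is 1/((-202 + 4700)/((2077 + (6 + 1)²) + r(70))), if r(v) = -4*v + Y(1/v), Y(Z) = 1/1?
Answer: 1847/4498 ≈ 0.41063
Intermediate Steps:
Y(Z) = 1
r(v) = 1 - 4*v (r(v) = -4*v + 1 = 1 - 4*v)
1/((-202 + 4700)/((2077 + (6 + 1)²) + r(70))) = 1/((-202 + 4700)/((2077 + (6 + 1)²) + (1 - 4*70))) = 1/(4498/((2077 + 7²) + (1 - 280))) = 1/(4498/((2077 + 49) - 279)) = 1/(4498/(2126 - 279)) = 1/(4498/1847) = 1847/4498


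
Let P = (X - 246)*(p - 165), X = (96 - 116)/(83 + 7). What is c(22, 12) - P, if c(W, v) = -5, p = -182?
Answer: -768997/9 ≈ -85444.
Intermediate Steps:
X = -2/9 (X = -20/90 = -20*1/90 = -2/9 ≈ -0.22222)
P = 768952/9 (P = (-2/9 - 246)*(-182 - 165) = -2216/9*(-347) = 768952/9 ≈ 85439.)
c(22, 12) - P = -5 - 1*768952/9 = -5 - 768952/9 = -768997/9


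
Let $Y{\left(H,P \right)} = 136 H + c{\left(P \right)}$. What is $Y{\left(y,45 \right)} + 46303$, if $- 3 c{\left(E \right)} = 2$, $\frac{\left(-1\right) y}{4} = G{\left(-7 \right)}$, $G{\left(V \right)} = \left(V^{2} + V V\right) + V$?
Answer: $- \frac{9605}{3} \approx -3201.7$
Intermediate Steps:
$G{\left(V \right)} = V + 2 V^{2}$ ($G{\left(V \right)} = \left(V^{2} + V^{2}\right) + V = 2 V^{2} + V = V + 2 V^{2}$)
$y = -364$ ($y = - 4 \left(- 7 \left(1 + 2 \left(-7\right)\right)\right) = - 4 \left(- 7 \left(1 - 14\right)\right) = - 4 \left(\left(-7\right) \left(-13\right)\right) = \left(-4\right) 91 = -364$)
$c{\left(E \right)} = - \frac{2}{3}$ ($c{\left(E \right)} = \left(- \frac{1}{3}\right) 2 = - \frac{2}{3}$)
$Y{\left(H,P \right)} = - \frac{2}{3} + 136 H$ ($Y{\left(H,P \right)} = 136 H - \frac{2}{3} = - \frac{2}{3} + 136 H$)
$Y{\left(y,45 \right)} + 46303 = \left(- \frac{2}{3} + 136 \left(-364\right)\right) + 46303 = \left(- \frac{2}{3} - 49504\right) + 46303 = - \frac{148514}{3} + 46303 = - \frac{9605}{3}$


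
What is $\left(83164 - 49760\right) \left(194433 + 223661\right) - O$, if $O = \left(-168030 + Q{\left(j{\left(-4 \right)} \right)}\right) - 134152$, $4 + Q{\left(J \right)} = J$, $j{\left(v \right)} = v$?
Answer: $13966314166$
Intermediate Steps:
$Q{\left(J \right)} = -4 + J$
$O = -302190$ ($O = \left(-168030 - 8\right) - 134152 = -168038 - 134152 = -302190$)
$\left(83164 - 49760\right) \left(194433 + 223661\right) - O = \left(83164 - 49760\right) \left(194433 + 223661\right) - -302190 = 33404 \cdot 418094 + 302190 = 13966011976 + 302190 = 13966314166$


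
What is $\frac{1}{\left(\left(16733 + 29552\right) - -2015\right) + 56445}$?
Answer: $\frac{1}{104745} \approx 9.547 \cdot 10^{-6}$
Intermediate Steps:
$\frac{1}{\left(\left(16733 + 29552\right) - -2015\right) + 56445} = \frac{1}{\left(46285 + \left(-7660 + 9675\right)\right) + 56445} = \frac{1}{\left(46285 + 2015\right) + 56445} = \frac{1}{48300 + 56445} = \frac{1}{104745}$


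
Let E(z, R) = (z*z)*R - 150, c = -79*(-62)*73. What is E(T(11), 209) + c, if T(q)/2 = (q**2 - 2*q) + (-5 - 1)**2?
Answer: 15593504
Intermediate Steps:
c = 357554 (c = 4898*73 = 357554)
T(q) = 72 - 4*q + 2*q**2 (T(q) = 2*((q**2 - 2*q) + (-5 - 1)**2) = 2*((q**2 - 2*q) + (-6)**2) = 2*((q**2 - 2*q) + 36) = 2*(36 + q**2 - 2*q) = 72 - 4*q + 2*q**2)
E(z, R) = -150 + R*z**2 (E(z, R) = z**2*R - 150 = R*z**2 - 150 = -150 + R*z**2)
E(T(11), 209) + c = (-150 + 209*(72 - 4*11 + 2*11**2)**2) + 357554 = (-150 + 209*(72 - 44 + 2*121)**2) + 357554 = (-150 + 209*(72 - 44 + 242)**2) + 357554 = (-150 + 209*270**2) + 357554 = (-150 + 209*72900) + 357554 = (-150 + 15236100) + 357554 = 15235950 + 357554 = 15593504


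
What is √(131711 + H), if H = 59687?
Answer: √191398 ≈ 437.49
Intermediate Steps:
√(131711 + H) = √(131711 + 59687) = √191398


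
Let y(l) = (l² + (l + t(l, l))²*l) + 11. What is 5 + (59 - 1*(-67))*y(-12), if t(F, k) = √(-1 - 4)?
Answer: -190633 + 36288*I*√5 ≈ -1.9063e+5 + 81142.0*I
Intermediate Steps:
t(F, k) = I*√5 (t(F, k) = √(-5) = I*√5)
y(l) = 11 + l² + l*(l + I*√5)² (y(l) = (l² + (l + I*√5)²*l) + 11 = (l² + l*(l + I*√5)²) + 11 = 11 + l² + l*(l + I*√5)²)
5 + (59 - 1*(-67))*y(-12) = 5 + (59 - 1*(-67))*(11 + (-12)² - 12*(-12 + I*√5)²) = 5 + (59 + 67)*(11 + 144 - 12*(-12 + I*√5)²) = 5 + 126*(155 - 12*(-12 + I*√5)²) = 5 + (19530 - 1512*(-12 + I*√5)²) = 19535 - 1512*(-12 + I*√5)²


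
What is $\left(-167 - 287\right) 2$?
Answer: $-908$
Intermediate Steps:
$\left(-167 - 287\right) 2 = \left(-454\right) 2 = -908$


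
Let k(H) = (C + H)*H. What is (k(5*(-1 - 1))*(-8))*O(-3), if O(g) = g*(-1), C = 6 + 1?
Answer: -720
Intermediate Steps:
C = 7
O(g) = -g
k(H) = H*(7 + H) (k(H) = (7 + H)*H = H*(7 + H))
(k(5*(-1 - 1))*(-8))*O(-3) = (((5*(-1 - 1))*(7 + 5*(-1 - 1)))*(-8))*(-1*(-3)) = (((5*(-2))*(7 + 5*(-2)))*(-8))*3 = (-10*(7 - 10)*(-8))*3 = (-10*(-3)*(-8))*3 = (30*(-8))*3 = -240*3 = -720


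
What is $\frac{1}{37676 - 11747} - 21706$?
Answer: $- \frac{562814873}{25929} \approx -21706.0$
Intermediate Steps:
$\frac{1}{37676 - 11747} - 21706 = \frac{1}{25929} - 21706 = - \frac{562814873}{25929}$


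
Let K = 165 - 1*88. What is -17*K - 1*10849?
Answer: -12158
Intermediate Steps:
K = 77 (K = 165 - 88 = 77)
-17*K - 1*10849 = -17*77 - 1*10849 = -1309 - 10849 = -12158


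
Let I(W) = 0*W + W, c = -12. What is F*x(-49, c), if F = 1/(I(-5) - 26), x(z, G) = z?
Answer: 49/31 ≈ 1.5806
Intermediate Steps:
I(W) = W (I(W) = 0 + W = W)
F = -1/31 (F = 1/(-5 - 26) = 1/(-31) = -1/31 ≈ -0.032258)
F*x(-49, c) = -1/31*(-49) = 49/31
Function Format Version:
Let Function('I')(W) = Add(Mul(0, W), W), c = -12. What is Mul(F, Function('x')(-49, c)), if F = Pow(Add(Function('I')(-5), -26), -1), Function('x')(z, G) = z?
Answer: Rational(49, 31) ≈ 1.5806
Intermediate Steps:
Function('I')(W) = W (Function('I')(W) = Add(0, W) = W)
F = Rational(-1, 31) (F = Pow(Add(-5, -26), -1) = Pow(-31, -1) = Rational(-1, 31) ≈ -0.032258)
Mul(F, Function('x')(-49, c)) = Mul(Rational(-1, 31), -49) = Rational(49, 31)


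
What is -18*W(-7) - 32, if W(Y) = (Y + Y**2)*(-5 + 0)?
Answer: 3748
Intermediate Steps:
W(Y) = -5*Y - 5*Y**2 (W(Y) = (Y + Y**2)*(-5) = -5*Y - 5*Y**2)
-18*W(-7) - 32 = -(-90)*(-7)*(1 - 7) - 32 = -(-90)*(-7)*(-6) - 32 = -18*(-210) - 32 = 3780 - 32 = 3748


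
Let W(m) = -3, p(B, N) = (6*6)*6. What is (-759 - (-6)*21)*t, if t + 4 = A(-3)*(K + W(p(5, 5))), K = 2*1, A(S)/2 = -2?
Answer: 0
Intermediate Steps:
p(B, N) = 216 (p(B, N) = 36*6 = 216)
A(S) = -4 (A(S) = 2*(-2) = -4)
K = 2
t = 0 (t = -4 - 4*(2 - 3) = -4 - 4*(-1) = -4 + 4 = 0)
(-759 - (-6)*21)*t = (-759 - (-6)*21)*0 = (-759 - 1*(-126))*0 = (-759 + 126)*0 = -633*0 = 0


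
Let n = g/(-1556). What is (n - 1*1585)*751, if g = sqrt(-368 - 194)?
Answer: -1190335 - 751*I*sqrt(562)/1556 ≈ -1.1903e+6 - 11.442*I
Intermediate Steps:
g = I*sqrt(562) (g = sqrt(-562) = I*sqrt(562) ≈ 23.707*I)
n = -I*sqrt(562)/1556 (n = (I*sqrt(562))/(-1556) = (I*sqrt(562))*(-1/1556) = -I*sqrt(562)/1556 ≈ -0.015236*I)
(n - 1*1585)*751 = (-I*sqrt(562)/1556 - 1*1585)*751 = (-I*sqrt(562)/1556 - 1585)*751 = (-1585 - I*sqrt(562)/1556)*751 = -1190335 - 751*I*sqrt(562)/1556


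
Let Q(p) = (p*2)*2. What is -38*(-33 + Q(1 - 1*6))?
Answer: 2014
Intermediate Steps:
Q(p) = 4*p (Q(p) = (2*p)*2 = 4*p)
-38*(-33 + Q(1 - 1*6)) = -38*(-33 + 4*(1 - 1*6)) = -38*(-33 + 4*(1 - 6)) = -38*(-33 + 4*(-5)) = -38*(-33 - 20) = -38*(-53) = 2014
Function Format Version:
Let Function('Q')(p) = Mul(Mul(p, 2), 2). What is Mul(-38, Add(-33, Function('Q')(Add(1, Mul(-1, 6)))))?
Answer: 2014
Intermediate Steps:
Function('Q')(p) = Mul(4, p) (Function('Q')(p) = Mul(Mul(2, p), 2) = Mul(4, p))
Mul(-38, Add(-33, Function('Q')(Add(1, Mul(-1, 6))))) = Mul(-38, Add(-33, Mul(4, Add(1, Mul(-1, 6))))) = Mul(-38, Add(-33, Mul(4, Add(1, -6)))) = Mul(-38, Add(-33, Mul(4, -5))) = Mul(-38, Add(-33, -20)) = Mul(-38, -53) = 2014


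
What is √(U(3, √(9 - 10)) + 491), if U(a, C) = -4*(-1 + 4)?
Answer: √479 ≈ 21.886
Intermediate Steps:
U(a, C) = -12 (U(a, C) = -4*3 = -12)
√(U(3, √(9 - 10)) + 491) = √(-12 + 491) = √479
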